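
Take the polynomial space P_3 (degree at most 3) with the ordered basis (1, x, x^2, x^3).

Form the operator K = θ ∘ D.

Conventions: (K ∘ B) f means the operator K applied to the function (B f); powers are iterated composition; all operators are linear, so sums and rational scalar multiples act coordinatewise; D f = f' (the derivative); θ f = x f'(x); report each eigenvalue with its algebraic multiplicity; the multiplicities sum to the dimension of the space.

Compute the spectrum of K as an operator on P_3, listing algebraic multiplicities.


image of 1: 0
image of x: 0
image of x^2: 2x
image of x^3: 6x^2
the matrix is upper triangular; its diagonal is (0, 0, 0, 0)
for a triangular matrix the eigenvalues are the diagonal entries, with algebraic multiplicity their repetition count

λ = 0 (multiplicity 4)


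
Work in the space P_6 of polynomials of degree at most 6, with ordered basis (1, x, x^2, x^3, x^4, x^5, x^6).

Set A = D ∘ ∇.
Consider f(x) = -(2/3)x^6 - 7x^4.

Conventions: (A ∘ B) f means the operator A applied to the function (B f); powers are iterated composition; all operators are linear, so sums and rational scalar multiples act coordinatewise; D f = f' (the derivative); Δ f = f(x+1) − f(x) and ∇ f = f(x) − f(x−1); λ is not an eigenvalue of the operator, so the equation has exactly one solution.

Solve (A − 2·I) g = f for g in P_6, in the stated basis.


the image equals g(x) = (1/3)x^6 + (17/2)x^4 - 10x^3 + 61x^2 - 86x + 94

write g with unknown coordinates in the stated basis and equate coefficients in (A − 2·I) g = f
solving from the highest basis element down gives g = (1/3)x^6 + (17/2)x^4 - 10x^3 + 61x^2 - 86x + 94
check: A g = 10x^4 - 20x^3 + 122x^2 - 172x + 188
so A g − 2·g = -(2/3)x^6 - 7x^4 = f ✓


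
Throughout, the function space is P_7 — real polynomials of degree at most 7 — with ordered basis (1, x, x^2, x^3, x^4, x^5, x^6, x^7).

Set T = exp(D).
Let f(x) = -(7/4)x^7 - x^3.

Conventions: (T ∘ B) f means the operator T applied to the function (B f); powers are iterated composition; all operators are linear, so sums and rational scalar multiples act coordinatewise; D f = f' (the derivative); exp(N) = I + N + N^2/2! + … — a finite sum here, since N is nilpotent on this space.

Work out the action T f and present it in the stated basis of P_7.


the image equals g(x) = -(7/4)x^7 - (49/4)x^6 - (147/4)x^5 - (245/4)x^4 - (249/4)x^3 - (159/4)x^2 - (61/4)x - 11/4

order-1 term: -(49/4)x^6 - 3x^2
order-2 term: -(147/4)x^5 - 3x
order-3 term: -(245/4)x^4 - 1
order-4 term: -(245/4)x^3
order-5 term: -(147/4)x^2
order-6 term: -(49/4)x
order-7 term: -7/4
the series for exp(D) f terminates at order 7
exp(D) f = -(7/4)x^7 - (49/4)x^6 - (147/4)x^5 - (245/4)x^4 - (249/4)x^3 - (159/4)x^2 - (61/4)x - 11/4


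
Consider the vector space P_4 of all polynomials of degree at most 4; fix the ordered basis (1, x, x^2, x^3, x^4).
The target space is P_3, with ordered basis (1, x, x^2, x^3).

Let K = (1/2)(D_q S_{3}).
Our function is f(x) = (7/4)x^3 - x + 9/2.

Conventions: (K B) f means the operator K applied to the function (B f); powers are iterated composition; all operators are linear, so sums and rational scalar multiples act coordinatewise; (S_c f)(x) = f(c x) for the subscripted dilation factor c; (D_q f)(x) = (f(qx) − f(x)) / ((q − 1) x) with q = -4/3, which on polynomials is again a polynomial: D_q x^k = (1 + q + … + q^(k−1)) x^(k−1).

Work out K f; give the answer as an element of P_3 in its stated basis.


S_{3} f = (189/4)x^3 - 3x + 9/2
D_q S_{3} f = (273/4)x^2 - 3
((1/2)(D_q S_{3})) f = (273/8)x^2 - 3/2

the result is g(x) = (273/8)x^2 - 3/2


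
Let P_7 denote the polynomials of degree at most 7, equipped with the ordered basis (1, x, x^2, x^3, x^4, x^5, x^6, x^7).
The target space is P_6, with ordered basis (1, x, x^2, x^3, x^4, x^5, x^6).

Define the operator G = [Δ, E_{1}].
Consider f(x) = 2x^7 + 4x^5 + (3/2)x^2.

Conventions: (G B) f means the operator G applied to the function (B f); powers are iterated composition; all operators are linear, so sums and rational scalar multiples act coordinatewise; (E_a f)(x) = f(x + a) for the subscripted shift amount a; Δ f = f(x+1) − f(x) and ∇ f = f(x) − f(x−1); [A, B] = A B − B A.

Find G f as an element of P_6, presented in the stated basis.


E_{1} f = 2x^7 + 14x^6 + 46x^5 + 90x^4 + 110x^3 + (167/2)x^2 + 37x + 15/2
Δ E_{1} f = 14x^6 + 126x^5 + 510x^4 + 1170x^3 + 1582x^2 + 1185x + 765/2
Δ f = 14x^6 + 42x^5 + 90x^4 + 110x^3 + 82x^2 + 37x + 15/2
E_{1} Δ f = 14x^6 + 126x^5 + 510x^4 + 1170x^3 + 1582x^2 + 1185x + 765/2
[Δ, E_{1}] f = 0

the result is g(x) = 0


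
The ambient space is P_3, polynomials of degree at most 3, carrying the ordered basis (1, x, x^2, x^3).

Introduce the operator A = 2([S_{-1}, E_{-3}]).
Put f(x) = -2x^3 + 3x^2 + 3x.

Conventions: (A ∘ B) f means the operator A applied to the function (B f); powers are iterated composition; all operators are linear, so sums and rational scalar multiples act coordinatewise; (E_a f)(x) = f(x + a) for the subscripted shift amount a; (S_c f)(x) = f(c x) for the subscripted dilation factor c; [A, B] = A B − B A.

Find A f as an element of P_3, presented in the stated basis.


E_{-3} f = -2x^3 + 21x^2 - 69x + 72
S_{-1} E_{-3} f = 2x^3 + 21x^2 + 69x + 72
S_{-1} f = 2x^3 + 3x^2 - 3x
E_{-3} S_{-1} f = 2x^3 - 15x^2 + 33x - 18
[S_{-1}, E_{-3}] f = 36x^2 + 36x + 90
(2([S_{-1}, E_{-3}])) f = 72x^2 + 72x + 180

the result is g(x) = 72x^2 + 72x + 180


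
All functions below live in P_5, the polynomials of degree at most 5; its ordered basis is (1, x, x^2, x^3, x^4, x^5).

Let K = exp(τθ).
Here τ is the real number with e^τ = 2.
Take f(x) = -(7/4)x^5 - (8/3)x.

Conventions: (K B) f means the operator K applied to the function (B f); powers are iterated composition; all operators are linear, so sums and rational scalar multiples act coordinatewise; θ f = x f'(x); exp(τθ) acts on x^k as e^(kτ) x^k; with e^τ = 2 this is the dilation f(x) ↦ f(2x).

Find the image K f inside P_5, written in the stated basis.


the image equals g(x) = -56x^5 - (16/3)x

exp(τθ) x^k = e^(kτ) x^k; with e^τ = 2 this sends x^k to 2^k x^k
x ↦ 2 x
x^5 ↦ 32 x^5
applying this coordinatewise to f: exp(τθ) f = -56x^5 - (16/3)x


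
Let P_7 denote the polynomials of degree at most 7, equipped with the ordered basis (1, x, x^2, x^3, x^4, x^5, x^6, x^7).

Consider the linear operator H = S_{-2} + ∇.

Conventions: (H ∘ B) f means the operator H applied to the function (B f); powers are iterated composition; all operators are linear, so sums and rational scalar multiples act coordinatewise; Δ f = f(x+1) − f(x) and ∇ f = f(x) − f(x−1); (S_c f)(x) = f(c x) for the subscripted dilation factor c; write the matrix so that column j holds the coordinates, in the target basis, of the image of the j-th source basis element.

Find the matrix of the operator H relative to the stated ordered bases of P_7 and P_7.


the matrix is [[1, 1, -1, 1, -1, 1, -1, 1]; [0, -2, 2, -3, 4, -5, 6, -7]; [0, 0, 4, 3, -6, 10, -15, 21]; [0, 0, 0, -8, 4, -10, 20, -35]; [0, 0, 0, 0, 16, 5, -15, 35]; [0, 0, 0, 0, 0, -32, 6, -21]; [0, 0, 0, 0, 0, 0, 64, 7]; [0, 0, 0, 0, 0, 0, 0, -128]] (rows listed top to bottom)

image of 1: 1
image of x: -2x + 1
image of x^2: 4x^2 + 2x - 1
image of x^3: -8x^3 + 3x^2 - 3x + 1
image of x^4: 16x^4 + 4x^3 - 6x^2 + 4x - 1
image of x^5: -32x^5 + 5x^4 - 10x^3 + 10x^2 - 5x + 1
image of x^6: 64x^6 + 6x^5 - 15x^4 + 20x^3 - 15x^2 + 6x - 1
image of x^7: -128x^7 + 7x^6 - 21x^5 + 35x^4 - 35x^3 + 21x^2 - 7x + 1
each image's coordinates form column j of the matrix


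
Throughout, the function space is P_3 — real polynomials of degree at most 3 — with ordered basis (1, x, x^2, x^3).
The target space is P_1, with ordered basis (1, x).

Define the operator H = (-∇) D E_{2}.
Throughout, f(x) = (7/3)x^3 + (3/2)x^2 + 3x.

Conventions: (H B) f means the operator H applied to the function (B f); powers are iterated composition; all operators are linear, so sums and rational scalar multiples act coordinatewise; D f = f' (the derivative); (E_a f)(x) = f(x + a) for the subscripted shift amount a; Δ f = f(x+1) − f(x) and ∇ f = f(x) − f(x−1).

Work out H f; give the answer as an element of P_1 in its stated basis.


g(x) = -14x - 24

E_{2} f = (7/3)x^3 + (31/2)x^2 + 37x + 92/3
D E_{2} f = 7x^2 + 31x + 37
∇ (D E_{2}) f = 14x + 24
(-∇) (D E_{2}) f = -14x - 24


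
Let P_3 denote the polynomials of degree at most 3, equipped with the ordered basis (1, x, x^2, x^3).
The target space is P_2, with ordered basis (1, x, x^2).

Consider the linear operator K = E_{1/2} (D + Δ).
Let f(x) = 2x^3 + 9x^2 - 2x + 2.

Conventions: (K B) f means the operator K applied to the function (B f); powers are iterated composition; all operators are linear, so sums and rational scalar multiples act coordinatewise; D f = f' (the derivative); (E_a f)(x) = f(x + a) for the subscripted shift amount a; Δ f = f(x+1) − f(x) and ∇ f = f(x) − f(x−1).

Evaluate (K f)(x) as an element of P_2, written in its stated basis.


D f = 6x^2 + 18x - 2
Δ f = 6x^2 + 24x + 9
(D + Δ) f = 12x^2 + 42x + 7
E_{1/2} (D + Δ) f = 12x^2 + 54x + 31

the result is g(x) = 12x^2 + 54x + 31


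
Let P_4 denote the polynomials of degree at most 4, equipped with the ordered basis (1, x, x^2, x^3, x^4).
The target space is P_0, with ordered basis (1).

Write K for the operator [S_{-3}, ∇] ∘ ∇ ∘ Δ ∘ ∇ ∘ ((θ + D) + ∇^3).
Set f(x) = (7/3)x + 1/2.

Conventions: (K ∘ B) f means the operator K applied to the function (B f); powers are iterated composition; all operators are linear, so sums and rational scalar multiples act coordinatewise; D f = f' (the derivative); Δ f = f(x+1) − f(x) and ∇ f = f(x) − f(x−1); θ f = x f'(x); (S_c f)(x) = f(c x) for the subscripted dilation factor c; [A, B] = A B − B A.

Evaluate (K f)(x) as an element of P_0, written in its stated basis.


the image equals g(x) = 0

θ f = (7/3)x
D f = 7/3
(θ + D) f = (7/3)x + 7/3
∇ f = 7/3
∇ ∇ f = 0
∇ ∇ ∇ f = 0
((θ + D) + ∇^3) f = (7/3)x + 7/3
∇ ((θ + D) + ∇^3) f = 7/3
Δ ∇ ((θ + D) + ∇^3) f = 0
∇ (Δ ∘ ∇) ((θ + D) + ∇^3) f = 0
∇ ∇ (Δ ∘ ∇) ((θ + D) + ∇^3) f = 0
S_{-3} ∇ ∇ (Δ ∘ ∇) ((θ + D) + ∇^3) f = 0
S_{-3} ∇ (Δ ∘ ∇) ((θ + D) + ∇^3) f = 0
∇ S_{-3} ∇ (Δ ∘ ∇) ((θ + D) + ∇^3) f = 0
[S_{-3}, ∇] ∇ (Δ ∘ ∇) ((θ + D) + ∇^3) f = 0


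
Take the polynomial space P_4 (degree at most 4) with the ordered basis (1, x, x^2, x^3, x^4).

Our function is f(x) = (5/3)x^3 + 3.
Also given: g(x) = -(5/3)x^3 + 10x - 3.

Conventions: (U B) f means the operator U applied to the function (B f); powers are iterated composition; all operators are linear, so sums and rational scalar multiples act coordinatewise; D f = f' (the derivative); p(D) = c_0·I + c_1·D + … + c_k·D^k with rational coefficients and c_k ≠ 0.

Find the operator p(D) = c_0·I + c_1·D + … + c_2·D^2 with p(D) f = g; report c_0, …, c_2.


p(D) = -I + D^2, i.e. c_0 = -1, c_1 = 0, c_2 = 1

D^0 f = (5/3)x^3 + 3
D^1 f = 5x^2
D^2 f = 10x
matching coefficients of g against c_0 f + c_1 Df + … from the top degree down determines the c_i
solution: c_0 = -1, c_1 = 0, c_2 = 1


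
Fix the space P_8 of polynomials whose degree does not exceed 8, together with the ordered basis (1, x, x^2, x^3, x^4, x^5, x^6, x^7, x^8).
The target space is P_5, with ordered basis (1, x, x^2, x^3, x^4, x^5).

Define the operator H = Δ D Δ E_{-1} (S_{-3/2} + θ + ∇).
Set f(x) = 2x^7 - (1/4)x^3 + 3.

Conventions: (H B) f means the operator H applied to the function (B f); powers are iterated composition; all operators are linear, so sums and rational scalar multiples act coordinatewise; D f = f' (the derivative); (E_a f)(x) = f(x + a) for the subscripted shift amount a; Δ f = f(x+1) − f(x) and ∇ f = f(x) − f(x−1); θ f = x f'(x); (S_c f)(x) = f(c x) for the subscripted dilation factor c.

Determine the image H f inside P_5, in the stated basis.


S_{-3/2} f = -(2187/64)x^7 + (27/32)x^3 + 3
θ f = 14x^7 - (3/4)x^3
∇ f = 14x^6 - 42x^5 + 70x^4 - 70x^3 + (165/4)x^2 - (53/4)x + 7/4
(S_{-3/2} + θ + ∇) f = -(1291/64)x^7 + 14x^6 - 42x^5 + 70x^4 - (2237/32)x^3 + (165/4)x^2 - (53/4)x + 19/4
E_{-1} (S_{-3/2} + θ + ∇) f = -(1291/64)x^7 + (9933/64)x^6 - (35175/64)x^5 + (76545/64)x^4 - (112379/64)x^3 + (110373/64)x^2 - (65323/64)x + 17621/64
Δ E_{-1} (S_{-3/2} + θ + ∇) f = -(9037/64)x^6 + (32487/64)x^5 - (72065/64)x^4 + (107905/64)x^3 - (107733/64)x^2 + (64475/64)x - 17317/64
D Δ E_{-1} (S_{-3/2} + θ + ∇) f = -(27111/32)x^5 + (162435/64)x^4 - (72065/16)x^3 + (323715/64)x^2 - (107733/32)x + 64475/64
Δ D Δ E_{-1} (S_{-3/2} + θ + ∇) f = -(135555/32)x^4 + 1680x^3 - (216195/32)x^2 + 2520x - 35899/32

the image equals g(x) = -(135555/32)x^4 + 1680x^3 - (216195/32)x^2 + 2520x - 35899/32


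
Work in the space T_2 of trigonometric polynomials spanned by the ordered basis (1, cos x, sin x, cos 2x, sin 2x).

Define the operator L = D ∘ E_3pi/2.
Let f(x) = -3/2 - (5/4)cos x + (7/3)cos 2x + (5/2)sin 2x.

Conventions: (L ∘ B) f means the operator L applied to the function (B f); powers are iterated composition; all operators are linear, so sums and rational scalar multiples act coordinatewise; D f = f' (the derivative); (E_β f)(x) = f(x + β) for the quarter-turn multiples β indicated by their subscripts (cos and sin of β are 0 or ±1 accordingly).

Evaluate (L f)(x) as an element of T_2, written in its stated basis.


E_3pi/2 f = -3/2 - (5/4)sin x - (7/3)cos 2x - (5/2)sin 2x
D E_3pi/2 f = -(5/4)cos x - 5cos 2x + (14/3)sin 2x

g(x) = -(5/4)cos x - 5cos 2x + (14/3)sin 2x


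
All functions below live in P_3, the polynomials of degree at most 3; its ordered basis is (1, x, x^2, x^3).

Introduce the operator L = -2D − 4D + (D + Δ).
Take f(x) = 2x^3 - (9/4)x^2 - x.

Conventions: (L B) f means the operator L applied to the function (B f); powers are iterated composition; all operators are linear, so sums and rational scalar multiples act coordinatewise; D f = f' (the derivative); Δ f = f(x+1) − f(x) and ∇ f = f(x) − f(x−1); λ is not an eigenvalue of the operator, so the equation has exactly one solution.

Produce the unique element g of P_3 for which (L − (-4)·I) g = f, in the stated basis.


g(x) = (1/2)x^3 + (15/16)x^2 + (5/4)x + 57/64

write g with unknown coordinates in the stated basis and equate coefficients in (L − (-4)·I) g = f
solving from the highest basis element down gives g = (1/2)x^3 + (15/16)x^2 + (5/4)x + 57/64
check: L g = -6x^2 - 6x - 57/16
so L g − (-4)·g = 2x^3 - (9/4)x^2 - x = f ✓


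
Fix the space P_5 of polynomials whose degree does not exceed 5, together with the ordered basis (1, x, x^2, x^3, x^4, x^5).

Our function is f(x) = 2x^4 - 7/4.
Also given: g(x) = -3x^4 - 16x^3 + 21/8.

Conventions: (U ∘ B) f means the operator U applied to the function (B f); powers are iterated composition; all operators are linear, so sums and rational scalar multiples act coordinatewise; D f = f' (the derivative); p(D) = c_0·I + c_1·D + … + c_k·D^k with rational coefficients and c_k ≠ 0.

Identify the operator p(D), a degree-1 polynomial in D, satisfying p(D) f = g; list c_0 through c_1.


c_0 = -3/2, c_1 = -2

D^0 f = 2x^4 - 7/4
D^1 f = 8x^3
matching coefficients of g against c_0 f + c_1 Df + … from the top degree down determines the c_i
solution: c_0 = -3/2, c_1 = -2


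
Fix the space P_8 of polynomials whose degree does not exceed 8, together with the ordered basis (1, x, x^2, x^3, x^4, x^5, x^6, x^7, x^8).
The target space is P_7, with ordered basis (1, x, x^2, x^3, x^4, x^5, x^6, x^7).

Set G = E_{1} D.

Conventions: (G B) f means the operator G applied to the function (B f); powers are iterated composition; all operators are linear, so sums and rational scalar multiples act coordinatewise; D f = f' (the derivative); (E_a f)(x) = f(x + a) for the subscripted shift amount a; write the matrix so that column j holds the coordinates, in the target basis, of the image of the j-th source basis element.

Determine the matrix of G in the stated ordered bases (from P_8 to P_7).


the matrix is [[0, 1, 2, 3, 4, 5, 6, 7, 8]; [0, 0, 2, 6, 12, 20, 30, 42, 56]; [0, 0, 0, 3, 12, 30, 60, 105, 168]; [0, 0, 0, 0, 4, 20, 60, 140, 280]; [0, 0, 0, 0, 0, 5, 30, 105, 280]; [0, 0, 0, 0, 0, 0, 6, 42, 168]; [0, 0, 0, 0, 0, 0, 0, 7, 56]; [0, 0, 0, 0, 0, 0, 0, 0, 8]] (rows listed top to bottom)

image of 1: 0
image of x: 1
image of x^2: 2x + 2
image of x^3: 3x^2 + 6x + 3
image of x^4: 4x^3 + 12x^2 + 12x + 4
image of x^5: 5x^4 + 20x^3 + 30x^2 + 20x + 5
image of x^6: 6x^5 + 30x^4 + 60x^3 + 60x^2 + 30x + 6
image of x^7: 7x^6 + 42x^5 + 105x^4 + 140x^3 + 105x^2 + 42x + 7
image of x^8: 8x^7 + 56x^6 + 168x^5 + 280x^4 + 280x^3 + 168x^2 + 56x + 8
each image's coordinates form column j of the matrix


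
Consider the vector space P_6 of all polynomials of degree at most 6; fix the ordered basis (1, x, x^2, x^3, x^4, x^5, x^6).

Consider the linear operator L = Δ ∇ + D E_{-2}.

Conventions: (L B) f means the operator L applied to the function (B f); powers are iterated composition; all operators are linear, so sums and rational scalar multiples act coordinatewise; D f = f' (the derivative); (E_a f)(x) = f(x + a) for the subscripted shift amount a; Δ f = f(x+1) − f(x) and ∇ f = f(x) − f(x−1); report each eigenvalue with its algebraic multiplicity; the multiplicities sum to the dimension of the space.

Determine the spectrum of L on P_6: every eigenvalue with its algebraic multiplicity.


image of 1: 0
image of x: 1
image of x^2: 2x - 2
image of x^3: 3x^2 - 6x + 12
image of x^4: 4x^3 - 12x^2 + 48x - 30
image of x^5: 5x^4 - 20x^3 + 120x^2 - 150x + 80
image of x^6: 6x^5 - 30x^4 + 240x^3 - 450x^2 + 480x - 190
the matrix is upper triangular; its diagonal is (0, 0, 0, 0, 0, 0, 0)
for a triangular matrix the eigenvalues are the diagonal entries, with algebraic multiplicity their repetition count

λ = 0 (multiplicity 7)


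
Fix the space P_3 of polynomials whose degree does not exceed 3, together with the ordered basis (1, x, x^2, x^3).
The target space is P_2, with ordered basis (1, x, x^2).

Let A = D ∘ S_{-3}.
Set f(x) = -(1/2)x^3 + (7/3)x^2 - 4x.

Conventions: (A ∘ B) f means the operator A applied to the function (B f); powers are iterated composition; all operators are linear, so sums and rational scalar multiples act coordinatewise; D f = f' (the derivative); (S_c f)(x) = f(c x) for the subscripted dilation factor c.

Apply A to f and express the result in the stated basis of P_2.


g(x) = (81/2)x^2 + 42x + 12

S_{-3} f = (27/2)x^3 + 21x^2 + 12x
D S_{-3} f = (81/2)x^2 + 42x + 12


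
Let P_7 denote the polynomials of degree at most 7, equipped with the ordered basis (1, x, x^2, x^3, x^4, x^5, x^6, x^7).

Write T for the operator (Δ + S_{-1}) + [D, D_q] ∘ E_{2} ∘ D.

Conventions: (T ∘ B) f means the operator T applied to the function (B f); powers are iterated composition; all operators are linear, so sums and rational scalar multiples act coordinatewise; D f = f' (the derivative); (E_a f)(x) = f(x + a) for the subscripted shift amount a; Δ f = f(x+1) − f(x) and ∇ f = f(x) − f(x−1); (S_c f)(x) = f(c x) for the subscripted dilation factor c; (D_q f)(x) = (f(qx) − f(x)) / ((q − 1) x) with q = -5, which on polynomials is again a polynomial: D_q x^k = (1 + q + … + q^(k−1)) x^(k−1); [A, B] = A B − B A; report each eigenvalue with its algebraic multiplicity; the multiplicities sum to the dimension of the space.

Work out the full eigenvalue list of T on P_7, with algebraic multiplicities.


image of 1: 1
image of x: -x + 1
image of x^2: x^2 + 2x + 1
image of x^3: -x^3 + 3x^2 + 3x - 17
image of x^4: x^4 + 4x^3 + 6x^2 + 220x - 143
image of x^5: -x^5 + 5x^4 + 10x^3 - 1970x^2 + 2165x - 719
image of x^6: x^6 + 6x^5 + 15x^4 + 15644x^3 - 23745x^2 + 12966x - 2879
image of x^7: -x^7 + 7x^6 + 21x^5 - 112987x^4 + 218771x^3 - 166299x^2 + 60487x - 10079
the matrix is upper triangular; its diagonal is (1, -1, 1, -1, 1, -1, 1, -1)
for a triangular matrix the eigenvalues are the diagonal entries, with algebraic multiplicity their repetition count

λ = -1 (multiplicity 4), λ = 1 (multiplicity 4)


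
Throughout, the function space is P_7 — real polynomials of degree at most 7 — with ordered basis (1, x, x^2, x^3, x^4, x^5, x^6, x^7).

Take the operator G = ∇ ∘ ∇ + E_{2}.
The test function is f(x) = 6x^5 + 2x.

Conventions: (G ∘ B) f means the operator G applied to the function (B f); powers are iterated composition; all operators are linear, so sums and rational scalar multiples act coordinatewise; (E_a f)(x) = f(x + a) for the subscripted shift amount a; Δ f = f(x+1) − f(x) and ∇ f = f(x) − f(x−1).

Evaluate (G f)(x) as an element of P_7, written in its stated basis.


∇ f = 30x^4 - 60x^3 + 60x^2 - 30x + 8
∇ ∇ f = 120x^3 - 360x^2 + 420x - 180
E_{2} f = 6x^5 + 60x^4 + 240x^3 + 480x^2 + 482x + 196
(∇ ∘ ∇ + E_{2}) f = 6x^5 + 60x^4 + 360x^3 + 120x^2 + 902x + 16

the result is g(x) = 6x^5 + 60x^4 + 360x^3 + 120x^2 + 902x + 16


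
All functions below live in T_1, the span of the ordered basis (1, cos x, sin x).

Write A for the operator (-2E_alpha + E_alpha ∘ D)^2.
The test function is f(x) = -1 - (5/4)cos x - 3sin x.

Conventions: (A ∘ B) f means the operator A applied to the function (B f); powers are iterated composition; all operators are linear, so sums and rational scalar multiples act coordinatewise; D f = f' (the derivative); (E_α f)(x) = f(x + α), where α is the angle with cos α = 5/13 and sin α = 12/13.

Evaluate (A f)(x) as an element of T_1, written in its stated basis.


E_alpha f = -1 - (13/4)cos x
(-2E_alpha) f = 2 + (13/2)cos x
D f = -3cos x + (5/4)sin x
E_alpha D f = (13/4)sin x
(-2E_alpha + E_alpha ∘ D) f = 2 + (13/2)cos x + (13/4)sin x
E_alpha (-2E_alpha + E_alpha ∘ D) f = 2 + (11/2)cos x - (19/4)sin x
(-2E_alpha) (-2E_alpha + E_alpha ∘ D) f = -4 - 11cos x + (19/2)sin x
D (-2E_alpha + E_alpha ∘ D) f = (13/4)cos x - (13/2)sin x
E_alpha D (-2E_alpha + E_alpha ∘ D) f = -(19/4)cos x - (11/2)sin x
(-2E_alpha + E_alpha ∘ D) (-2E_alpha + E_alpha ∘ D) f = -4 - (63/4)cos x + 4sin x

the image equals g(x) = -4 - (63/4)cos x + 4sin x


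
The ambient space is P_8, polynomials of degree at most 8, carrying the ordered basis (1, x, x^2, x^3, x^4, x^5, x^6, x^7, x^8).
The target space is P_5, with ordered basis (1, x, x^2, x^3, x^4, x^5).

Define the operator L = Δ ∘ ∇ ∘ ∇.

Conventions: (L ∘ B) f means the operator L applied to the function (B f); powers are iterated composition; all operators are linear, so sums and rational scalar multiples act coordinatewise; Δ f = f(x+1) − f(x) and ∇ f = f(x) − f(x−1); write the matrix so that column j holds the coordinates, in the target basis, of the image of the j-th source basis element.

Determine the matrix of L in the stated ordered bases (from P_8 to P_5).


image of 1: 0
image of x: 0
image of x^2: 0
image of x^3: 6
image of x^4: 24x - 12
image of x^5: 60x^2 - 60x + 30
image of x^6: 120x^3 - 180x^2 + 180x - 60
image of x^7: 210x^4 - 420x^3 + 630x^2 - 420x + 126
image of x^8: 336x^5 - 840x^4 + 1680x^3 - 1680x^2 + 1008x - 252
each image's coordinates form column j of the matrix

the matrix is [[0, 0, 0, 6, -12, 30, -60, 126, -252]; [0, 0, 0, 0, 24, -60, 180, -420, 1008]; [0, 0, 0, 0, 0, 60, -180, 630, -1680]; [0, 0, 0, 0, 0, 0, 120, -420, 1680]; [0, 0, 0, 0, 0, 0, 0, 210, -840]; [0, 0, 0, 0, 0, 0, 0, 0, 336]] (rows listed top to bottom)


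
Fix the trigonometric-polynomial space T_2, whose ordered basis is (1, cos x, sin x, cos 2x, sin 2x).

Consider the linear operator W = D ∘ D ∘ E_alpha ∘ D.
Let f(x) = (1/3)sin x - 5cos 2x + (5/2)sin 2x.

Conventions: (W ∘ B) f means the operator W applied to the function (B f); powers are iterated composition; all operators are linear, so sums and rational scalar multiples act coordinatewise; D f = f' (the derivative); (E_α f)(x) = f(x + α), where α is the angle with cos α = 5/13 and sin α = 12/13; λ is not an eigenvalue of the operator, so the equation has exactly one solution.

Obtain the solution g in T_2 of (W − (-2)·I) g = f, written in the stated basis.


write g with unknown coordinates in the stated basis and equate coefficients in (W − (-2)·I) g = f
solving from the highest basis element down gives g = (5/339)cos x + (38/339)sin x - (4435/7666)cos 2x - (1515/15332)sin 2x
check: W g = -(10/339)cos x + (37/339)sin x - (14730/3833)cos 2x + (10340/3833)sin 2x
so W g − (-2)·g = (1/3)sin x - 5cos 2x + (5/2)sin 2x = f ✓

the image equals g(x) = (5/339)cos x + (38/339)sin x - (4435/7666)cos 2x - (1515/15332)sin 2x


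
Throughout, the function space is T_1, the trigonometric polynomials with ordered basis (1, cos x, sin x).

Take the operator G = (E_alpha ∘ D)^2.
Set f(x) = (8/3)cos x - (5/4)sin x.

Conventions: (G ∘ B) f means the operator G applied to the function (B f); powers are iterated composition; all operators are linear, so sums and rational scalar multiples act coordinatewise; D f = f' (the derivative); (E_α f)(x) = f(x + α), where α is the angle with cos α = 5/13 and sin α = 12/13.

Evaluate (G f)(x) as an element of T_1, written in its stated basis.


g(x) = (1402/507)cos x + (685/676)sin x

D f = -(5/4)cos x - (8/3)sin x
E_alpha D f = -(153/52)cos x + (5/39)sin x
D (E_alpha ∘ D) f = (5/39)cos x + (153/52)sin x
E_alpha D (E_alpha ∘ D) f = (1402/507)cos x + (685/676)sin x


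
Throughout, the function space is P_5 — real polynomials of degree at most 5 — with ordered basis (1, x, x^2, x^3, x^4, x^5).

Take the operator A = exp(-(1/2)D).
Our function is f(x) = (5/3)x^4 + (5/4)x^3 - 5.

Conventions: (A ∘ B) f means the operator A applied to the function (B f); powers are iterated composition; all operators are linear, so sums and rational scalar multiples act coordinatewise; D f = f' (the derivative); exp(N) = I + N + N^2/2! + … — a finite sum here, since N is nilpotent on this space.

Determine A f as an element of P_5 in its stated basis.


order-1 term: -(10/3)x^3 - (15/8)x^2
order-2 term: (5/2)x^2 + (15/16)x
order-3 term: -(5/6)x - 5/32
order-4 term: 5/48
the series for exp(-(1/2)D) f terminates at order 4
exp(-(1/2)D) f = (5/3)x^4 - (25/12)x^3 + (5/8)x^2 + (5/48)x - 485/96

g(x) = (5/3)x^4 - (25/12)x^3 + (5/8)x^2 + (5/48)x - 485/96


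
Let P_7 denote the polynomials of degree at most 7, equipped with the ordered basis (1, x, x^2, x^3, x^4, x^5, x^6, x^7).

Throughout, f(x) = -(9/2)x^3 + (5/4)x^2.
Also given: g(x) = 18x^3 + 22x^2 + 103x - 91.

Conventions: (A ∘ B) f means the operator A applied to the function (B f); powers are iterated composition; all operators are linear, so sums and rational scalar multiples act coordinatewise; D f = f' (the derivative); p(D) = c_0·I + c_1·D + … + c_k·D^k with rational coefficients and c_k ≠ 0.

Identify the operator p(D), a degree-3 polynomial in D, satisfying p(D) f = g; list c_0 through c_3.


D^0 f = -(9/2)x^3 + (5/4)x^2
D^1 f = -(27/2)x^2 + (5/2)x
D^2 f = -27x + 5/2
D^3 f = -27
matching coefficients of g against c_0 f + c_1 Df + … from the top degree down determines the c_i
solution: c_0 = -4, c_1 = -2, c_2 = -4, c_3 = 3

p(D) = -4·I − 2·D − 4·D^2 + 3·D^3, i.e. c_0 = -4, c_1 = -2, c_2 = -4, c_3 = 3


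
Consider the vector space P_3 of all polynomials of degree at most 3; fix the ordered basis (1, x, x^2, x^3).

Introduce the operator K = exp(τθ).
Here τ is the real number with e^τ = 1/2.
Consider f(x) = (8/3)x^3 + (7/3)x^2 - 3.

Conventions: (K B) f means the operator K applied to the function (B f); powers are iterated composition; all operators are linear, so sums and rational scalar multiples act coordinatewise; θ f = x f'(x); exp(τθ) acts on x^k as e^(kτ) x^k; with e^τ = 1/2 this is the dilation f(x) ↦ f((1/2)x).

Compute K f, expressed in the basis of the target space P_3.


the result is g(x) = (1/3)x^3 + (7/12)x^2 - 3

exp(τθ) x^k = e^(kτ) x^k; with e^τ = 1/2 this sends x^k to (1/2)^k x^k
x^2 ↦ 1/4 x^2
x^3 ↦ 1/8 x^3
applying this coordinatewise to f: exp(τθ) f = (1/3)x^3 + (7/12)x^2 - 3


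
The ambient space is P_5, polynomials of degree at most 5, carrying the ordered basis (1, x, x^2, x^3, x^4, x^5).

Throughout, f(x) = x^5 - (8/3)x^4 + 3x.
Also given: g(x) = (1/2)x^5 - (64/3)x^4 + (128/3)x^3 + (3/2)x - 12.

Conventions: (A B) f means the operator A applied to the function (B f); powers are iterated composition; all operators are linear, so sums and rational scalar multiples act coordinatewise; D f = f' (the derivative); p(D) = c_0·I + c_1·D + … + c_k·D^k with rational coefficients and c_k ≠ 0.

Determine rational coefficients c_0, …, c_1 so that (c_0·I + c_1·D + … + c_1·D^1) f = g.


p(D) = (1/2)·I − 4·D, i.e. c_0 = 1/2, c_1 = -4

D^0 f = x^5 - (8/3)x^4 + 3x
D^1 f = 5x^4 - (32/3)x^3 + 3
matching coefficients of g against c_0 f + c_1 Df + … from the top degree down determines the c_i
solution: c_0 = 1/2, c_1 = -4


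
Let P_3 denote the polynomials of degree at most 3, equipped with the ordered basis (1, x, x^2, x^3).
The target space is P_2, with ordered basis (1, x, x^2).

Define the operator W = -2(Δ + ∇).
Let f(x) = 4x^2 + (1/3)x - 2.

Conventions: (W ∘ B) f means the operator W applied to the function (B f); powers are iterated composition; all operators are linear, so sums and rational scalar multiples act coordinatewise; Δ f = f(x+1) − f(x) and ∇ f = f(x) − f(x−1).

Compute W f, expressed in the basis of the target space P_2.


Δ f = 8x + 13/3
∇ f = 8x - 11/3
(Δ + ∇) f = 16x + 2/3
(-2(Δ + ∇)) f = -32x - 4/3

the result is g(x) = -32x - 4/3


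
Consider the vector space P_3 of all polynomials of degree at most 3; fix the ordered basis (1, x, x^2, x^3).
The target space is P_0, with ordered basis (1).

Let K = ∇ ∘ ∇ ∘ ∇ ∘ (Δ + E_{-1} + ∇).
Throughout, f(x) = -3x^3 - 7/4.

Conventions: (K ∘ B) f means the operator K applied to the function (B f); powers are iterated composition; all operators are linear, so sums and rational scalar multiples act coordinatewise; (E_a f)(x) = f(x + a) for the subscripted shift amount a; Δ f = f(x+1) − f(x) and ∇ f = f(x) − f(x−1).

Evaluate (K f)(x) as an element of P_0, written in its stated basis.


Δ f = -9x^2 - 9x - 3
E_{-1} f = -3x^3 + 9x^2 - 9x + 5/4
∇ f = -9x^2 + 9x - 3
(Δ + E_{-1} + ∇) f = -3x^3 - 9x^2 - 9x - 19/4
∇ (Δ + E_{-1} + ∇) f = -9x^2 - 9x - 3
∇ ∇ (Δ + E_{-1} + ∇) f = -18x
∇ ∇ ∇ (Δ + E_{-1} + ∇) f = -18

g(x) = -18


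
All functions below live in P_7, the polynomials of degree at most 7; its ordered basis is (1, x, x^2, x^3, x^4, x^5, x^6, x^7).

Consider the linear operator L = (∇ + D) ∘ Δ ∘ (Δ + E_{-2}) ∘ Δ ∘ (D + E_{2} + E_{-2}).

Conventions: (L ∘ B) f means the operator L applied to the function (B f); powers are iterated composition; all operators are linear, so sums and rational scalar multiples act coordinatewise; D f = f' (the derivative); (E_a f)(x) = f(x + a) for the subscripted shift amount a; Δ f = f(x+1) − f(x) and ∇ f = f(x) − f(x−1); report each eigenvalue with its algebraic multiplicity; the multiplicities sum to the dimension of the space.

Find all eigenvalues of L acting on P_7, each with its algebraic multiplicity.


λ = 0 (multiplicity 8)

image of 1: 0
image of x: 0
image of x^2: 0
image of x^3: 24
image of x^4: 96x + 24
image of x^5: 240x^2 + 120x + 1940
image of x^6: 480x^3 + 360x^2 + 11640x + 3000
image of x^7: 840x^4 + 840x^3 + 40740x^2 + 21000x + 120820
the matrix is upper triangular; its diagonal is (0, 0, 0, 0, 0, 0, 0, 0)
for a triangular matrix the eigenvalues are the diagonal entries, with algebraic multiplicity their repetition count


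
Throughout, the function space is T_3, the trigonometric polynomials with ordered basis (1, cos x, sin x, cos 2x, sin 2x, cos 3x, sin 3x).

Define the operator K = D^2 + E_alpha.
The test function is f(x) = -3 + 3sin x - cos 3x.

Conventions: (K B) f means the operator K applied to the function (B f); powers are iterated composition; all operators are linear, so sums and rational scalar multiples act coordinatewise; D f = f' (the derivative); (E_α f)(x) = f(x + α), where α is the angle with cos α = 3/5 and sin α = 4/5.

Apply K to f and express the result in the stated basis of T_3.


the result is g(x) = -3 + (12/5)cos x - (6/5)sin x + (1242/125)cos 3x + (44/125)sin 3x

D f = 3cos x + 3sin 3x
D D f = -3sin x + 9cos 3x
E_alpha f = -3 + (12/5)cos x + (9/5)sin x + (117/125)cos 3x + (44/125)sin 3x
(D^2 + E_alpha) f = -3 + (12/5)cos x - (6/5)sin x + (1242/125)cos 3x + (44/125)sin 3x


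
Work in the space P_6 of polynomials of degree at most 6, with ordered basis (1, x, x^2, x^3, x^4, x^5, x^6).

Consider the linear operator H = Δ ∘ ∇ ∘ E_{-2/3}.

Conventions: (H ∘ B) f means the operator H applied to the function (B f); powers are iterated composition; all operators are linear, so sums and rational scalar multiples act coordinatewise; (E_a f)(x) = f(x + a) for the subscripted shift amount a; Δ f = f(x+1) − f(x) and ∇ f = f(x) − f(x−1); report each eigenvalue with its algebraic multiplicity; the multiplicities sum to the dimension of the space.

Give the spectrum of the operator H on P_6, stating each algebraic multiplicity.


image of 1: 0
image of x: 0
image of x^2: 2
image of x^3: 6x - 4
image of x^4: 12x^2 - 16x + 22/3
image of x^5: 20x^3 - 40x^2 + (110/3)x - 340/27
image of x^6: 30x^4 - 80x^3 + 110x^2 - (680/9)x + 574/27
the matrix is upper triangular; its diagonal is (0, 0, 0, 0, 0, 0, 0)
for a triangular matrix the eigenvalues are the diagonal entries, with algebraic multiplicity their repetition count

λ = 0 (multiplicity 7)


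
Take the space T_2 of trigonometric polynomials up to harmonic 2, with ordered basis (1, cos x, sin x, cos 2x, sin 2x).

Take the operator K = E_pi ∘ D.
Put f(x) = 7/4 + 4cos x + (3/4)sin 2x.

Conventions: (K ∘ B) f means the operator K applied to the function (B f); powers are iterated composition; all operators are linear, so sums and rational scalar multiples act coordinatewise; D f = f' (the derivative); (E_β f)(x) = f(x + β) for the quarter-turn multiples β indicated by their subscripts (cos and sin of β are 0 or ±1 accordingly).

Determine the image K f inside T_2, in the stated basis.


the image equals g(x) = 4sin x + (3/2)cos 2x

D f = -4sin x + (3/2)cos 2x
E_pi D f = 4sin x + (3/2)cos 2x


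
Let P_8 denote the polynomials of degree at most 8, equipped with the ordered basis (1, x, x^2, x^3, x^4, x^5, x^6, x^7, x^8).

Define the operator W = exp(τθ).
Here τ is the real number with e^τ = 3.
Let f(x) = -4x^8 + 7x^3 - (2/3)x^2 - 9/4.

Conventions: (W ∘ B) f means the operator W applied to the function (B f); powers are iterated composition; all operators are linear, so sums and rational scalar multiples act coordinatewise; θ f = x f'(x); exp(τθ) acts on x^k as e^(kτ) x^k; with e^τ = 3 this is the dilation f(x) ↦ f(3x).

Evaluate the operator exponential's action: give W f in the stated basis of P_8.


exp(τθ) x^k = e^(kτ) x^k; with e^τ = 3 this sends x^k to 3^k x^k
x^2 ↦ 9 x^2
x^3 ↦ 27 x^3
x^8 ↦ 6561 x^8
applying this coordinatewise to f: exp(τθ) f = -26244x^8 + 189x^3 - 6x^2 - 9/4

the result is g(x) = -26244x^8 + 189x^3 - 6x^2 - 9/4


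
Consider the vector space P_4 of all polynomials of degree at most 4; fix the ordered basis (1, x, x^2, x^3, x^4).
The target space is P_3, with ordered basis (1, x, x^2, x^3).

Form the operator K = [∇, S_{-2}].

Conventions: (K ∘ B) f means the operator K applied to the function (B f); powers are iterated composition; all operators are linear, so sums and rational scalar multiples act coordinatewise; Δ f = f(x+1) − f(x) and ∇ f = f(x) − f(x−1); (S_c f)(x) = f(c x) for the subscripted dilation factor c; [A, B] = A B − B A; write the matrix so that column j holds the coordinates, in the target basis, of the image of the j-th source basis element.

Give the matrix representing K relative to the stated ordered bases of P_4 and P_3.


the matrix is [[0, -3, -3, -9, -15]; [0, 0, 12, 18, 72]; [0, 0, 0, -36, -72]; [0, 0, 0, 0, 96]] (rows listed top to bottom)

image of 1: 0
image of x: -3
image of x^2: 12x - 3
image of x^3: -36x^2 + 18x - 9
image of x^4: 96x^3 - 72x^2 + 72x - 15
each image's coordinates form column j of the matrix


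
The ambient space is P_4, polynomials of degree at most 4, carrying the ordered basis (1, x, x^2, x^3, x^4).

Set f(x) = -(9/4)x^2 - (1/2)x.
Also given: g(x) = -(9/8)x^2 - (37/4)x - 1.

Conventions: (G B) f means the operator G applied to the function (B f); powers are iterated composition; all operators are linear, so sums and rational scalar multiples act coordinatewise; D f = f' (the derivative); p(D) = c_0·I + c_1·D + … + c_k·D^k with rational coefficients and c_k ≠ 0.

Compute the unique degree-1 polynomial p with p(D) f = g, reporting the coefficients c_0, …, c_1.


D^0 f = -(9/4)x^2 - (1/2)x
D^1 f = -(9/2)x - 1/2
matching coefficients of g against c_0 f + c_1 Df + … from the top degree down determines the c_i
solution: c_0 = 1/2, c_1 = 2

c_0 = 1/2, c_1 = 2


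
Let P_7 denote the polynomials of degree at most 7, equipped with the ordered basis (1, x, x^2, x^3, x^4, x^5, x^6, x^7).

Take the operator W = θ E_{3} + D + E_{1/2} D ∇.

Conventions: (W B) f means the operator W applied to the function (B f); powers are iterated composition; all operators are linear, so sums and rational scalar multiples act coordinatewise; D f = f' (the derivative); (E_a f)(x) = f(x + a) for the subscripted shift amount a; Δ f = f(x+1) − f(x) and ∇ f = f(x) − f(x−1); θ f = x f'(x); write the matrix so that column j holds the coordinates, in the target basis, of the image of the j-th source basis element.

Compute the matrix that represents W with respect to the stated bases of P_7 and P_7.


the matrix is [[0, 1, 2, 0, 1, 0, 3/8, 0]; [0, 1, 8, 33, 108, 410, 1458, 40845/8]; [0, 0, 2, 21, 120, 540, 2445, 10206]; [0, 0, 0, 3, 40, 290, 1620, 8540]; [0, 0, 0, 0, 4, 65, 570, 3780]; [0, 0, 0, 0, 0, 5, 96, 987]; [0, 0, 0, 0, 0, 0, 6, 133]; [0, 0, 0, 0, 0, 0, 0, 7]] (rows listed top to bottom)

image of 1: 0
image of x: x + 1
image of x^2: 2x^2 + 8x + 2
image of x^3: 3x^3 + 21x^2 + 33x
image of x^4: 4x^4 + 40x^3 + 120x^2 + 108x + 1
image of x^5: 5x^5 + 65x^4 + 290x^3 + 540x^2 + 410x
image of x^6: 6x^6 + 96x^5 + 570x^4 + 1620x^3 + 2445x^2 + 1458x + 3/8
image of x^7: 7x^7 + 133x^6 + 987x^5 + 3780x^4 + 8540x^3 + 10206x^2 + (40845/8)x
each image's coordinates form column j of the matrix


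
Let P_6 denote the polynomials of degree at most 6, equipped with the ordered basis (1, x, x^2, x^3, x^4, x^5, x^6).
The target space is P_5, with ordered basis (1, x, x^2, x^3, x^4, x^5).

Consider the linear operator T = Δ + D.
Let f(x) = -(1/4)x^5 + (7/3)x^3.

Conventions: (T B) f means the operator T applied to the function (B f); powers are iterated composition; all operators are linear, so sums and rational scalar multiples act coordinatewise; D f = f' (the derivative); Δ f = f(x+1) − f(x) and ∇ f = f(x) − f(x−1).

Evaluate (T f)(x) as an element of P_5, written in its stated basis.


Δ f = -(5/4)x^4 - (5/2)x^3 + (9/2)x^2 + (23/4)x + 25/12
D f = -(5/4)x^4 + 7x^2
(Δ + D) f = -(5/2)x^4 - (5/2)x^3 + (23/2)x^2 + (23/4)x + 25/12

the result is g(x) = -(5/2)x^4 - (5/2)x^3 + (23/2)x^2 + (23/4)x + 25/12


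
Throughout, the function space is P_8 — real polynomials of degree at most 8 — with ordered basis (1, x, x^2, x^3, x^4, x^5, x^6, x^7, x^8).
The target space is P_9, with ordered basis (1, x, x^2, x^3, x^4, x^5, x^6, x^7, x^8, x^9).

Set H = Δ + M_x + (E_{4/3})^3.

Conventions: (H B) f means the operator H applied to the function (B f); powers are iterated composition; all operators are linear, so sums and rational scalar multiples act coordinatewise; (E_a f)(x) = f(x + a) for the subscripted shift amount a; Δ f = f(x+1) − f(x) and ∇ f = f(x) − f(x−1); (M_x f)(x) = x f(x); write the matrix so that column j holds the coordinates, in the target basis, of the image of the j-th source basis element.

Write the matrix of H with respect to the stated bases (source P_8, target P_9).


the matrix is [[1, 5, 17, 65, 257, 1025, 4097, 16385, 65537]; [1, 1, 10, 51, 260, 1285, 6150, 28679, 131080]; [0, 1, 1, 15, 102, 650, 3855, 21525, 114716]; [0, 0, 1, 1, 20, 170, 1300, 8995, 57400]; [0, 0, 0, 1, 1, 25, 255, 2275, 17990]; [0, 0, 0, 0, 1, 1, 30, 357, 3640]; [0, 0, 0, 0, 0, 1, 1, 35, 476]; [0, 0, 0, 0, 0, 0, 1, 1, 40]; [0, 0, 0, 0, 0, 0, 0, 1, 1]; [0, 0, 0, 0, 0, 0, 0, 0, 1]] (rows listed top to bottom)

image of 1: x + 1
image of x: x^2 + x + 5
image of x^2: x^3 + x^2 + 10x + 17
image of x^3: x^4 + x^3 + 15x^2 + 51x + 65
image of x^4: x^5 + x^4 + 20x^3 + 102x^2 + 260x + 257
image of x^5: x^6 + x^5 + 25x^4 + 170x^3 + 650x^2 + 1285x + 1025
image of x^6: x^7 + x^6 + 30x^5 + 255x^4 + 1300x^3 + 3855x^2 + 6150x + 4097
image of x^7: x^8 + x^7 + 35x^6 + 357x^5 + 2275x^4 + 8995x^3 + 21525x^2 + 28679x + 16385
image of x^8: x^9 + x^8 + 40x^7 + 476x^6 + 3640x^5 + 17990x^4 + 57400x^3 + 114716x^2 + 131080x + 65537
each image's coordinates form column j of the matrix
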